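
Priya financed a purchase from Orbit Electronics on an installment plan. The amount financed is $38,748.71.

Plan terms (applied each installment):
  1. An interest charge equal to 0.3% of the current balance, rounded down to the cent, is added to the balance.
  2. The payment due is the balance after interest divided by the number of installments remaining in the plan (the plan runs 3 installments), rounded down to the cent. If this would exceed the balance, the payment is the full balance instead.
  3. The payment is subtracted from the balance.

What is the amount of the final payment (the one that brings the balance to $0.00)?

$13,032.83

Installment 1: $38,748.71 +$116.24 interest = $38,864.95; pay $12,954.98 → $25,909.97
Installment 2: $25,909.97 +$77.72 interest = $25,987.69; pay $12,993.84 → $12,993.85
Installment 3: $12,993.85 +$38.98 interest = $13,032.83; pay $13,032.83 → $0.00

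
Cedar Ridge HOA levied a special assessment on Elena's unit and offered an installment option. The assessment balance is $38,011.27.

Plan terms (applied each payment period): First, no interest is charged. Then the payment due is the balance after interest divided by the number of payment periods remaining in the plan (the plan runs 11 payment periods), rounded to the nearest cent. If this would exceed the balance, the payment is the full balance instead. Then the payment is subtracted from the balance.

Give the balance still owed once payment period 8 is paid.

$10,366.71

Payment period 1: opening $38,011.27; payment $3,455.57; balance $34,555.70
Payment period 2: opening $34,555.70; payment $3,455.57; balance $31,100.13
Payment period 3: opening $31,100.13; payment $3,455.57; balance $27,644.56
Payment period 4: opening $27,644.56; payment $3,455.57; balance $24,188.99
Payment period 5: opening $24,188.99; payment $3,455.57; balance $20,733.42
Payment period 6: opening $20,733.42; payment $3,455.57; balance $17,277.85
Payment period 7: opening $17,277.85; payment $3,455.57; balance $13,822.28
Payment period 8: opening $13,822.28; payment $3,455.57; balance $10,366.71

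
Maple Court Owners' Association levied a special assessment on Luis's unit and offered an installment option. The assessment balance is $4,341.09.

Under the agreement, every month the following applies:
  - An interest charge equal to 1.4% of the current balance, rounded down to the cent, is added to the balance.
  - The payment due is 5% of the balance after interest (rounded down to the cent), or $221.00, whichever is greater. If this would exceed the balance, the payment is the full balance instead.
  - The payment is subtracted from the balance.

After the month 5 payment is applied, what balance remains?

Month 1: opening $4,341.09; interest $60.77 → $4,401.86; payment $221.00; balance $4,180.86
Month 2: opening $4,180.86; interest $58.53 → $4,239.39; payment $221.00; balance $4,018.39
Month 3: opening $4,018.39; interest $56.25 → $4,074.64; payment $221.00; balance $3,853.64
Month 4: opening $3,853.64; interest $53.95 → $3,907.59; payment $221.00; balance $3,686.59
Month 5: opening $3,686.59; interest $51.61 → $3,738.20; payment $221.00; balance $3,517.20

$3,517.20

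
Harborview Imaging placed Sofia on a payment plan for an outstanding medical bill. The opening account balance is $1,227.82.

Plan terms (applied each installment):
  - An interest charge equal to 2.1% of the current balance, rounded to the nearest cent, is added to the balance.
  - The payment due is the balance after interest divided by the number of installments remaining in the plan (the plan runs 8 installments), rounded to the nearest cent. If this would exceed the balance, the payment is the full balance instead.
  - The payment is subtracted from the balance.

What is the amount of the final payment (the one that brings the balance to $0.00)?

$181.24

# | Opening | Interest | Payment | End bal
1 | $1,227.82 | $25.78 | $156.70 | $1,096.90
2 | $1,096.90 | $23.03 | $159.99 | $959.94
3 | $959.94 | $20.16 | $163.35 | $816.75
4 | $816.75 | $17.15 | $166.78 | $667.12
5 | $667.12 | $14.01 | $170.28 | $510.85
6 | $510.85 | $10.73 | $173.86 | $347.72
7 | $347.72 | $7.30 | $177.51 | $177.51
8 | $177.51 | $3.73 | $181.24 | $0.00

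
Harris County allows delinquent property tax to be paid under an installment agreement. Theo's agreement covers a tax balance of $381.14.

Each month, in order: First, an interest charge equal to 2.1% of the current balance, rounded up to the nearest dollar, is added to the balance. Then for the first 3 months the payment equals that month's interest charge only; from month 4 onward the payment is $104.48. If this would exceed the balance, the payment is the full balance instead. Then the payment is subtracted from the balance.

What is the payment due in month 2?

$9.00

Month 1: $381.14 +$9.00 interest = $390.14; pay $9.00 → $381.14
Month 2: $381.14 +$9.00 interest = $390.14; pay $9.00 → $381.14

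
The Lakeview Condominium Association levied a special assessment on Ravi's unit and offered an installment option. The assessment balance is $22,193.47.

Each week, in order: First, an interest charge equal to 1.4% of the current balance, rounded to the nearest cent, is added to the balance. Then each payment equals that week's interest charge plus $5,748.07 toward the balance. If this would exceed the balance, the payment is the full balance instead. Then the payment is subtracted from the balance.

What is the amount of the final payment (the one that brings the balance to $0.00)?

$5,018.55

Week 1: opening $22,193.47; interest $310.71 → $22,504.18; payment $6,058.78; balance $16,445.40
Week 2: opening $16,445.40; interest $230.24 → $16,675.64; payment $5,978.31; balance $10,697.33
Week 3: opening $10,697.33; interest $149.76 → $10,847.09; payment $5,897.83; balance $4,949.26
Week 4: opening $4,949.26; interest $69.29 → $5,018.55; payment $5,018.55; balance $0.00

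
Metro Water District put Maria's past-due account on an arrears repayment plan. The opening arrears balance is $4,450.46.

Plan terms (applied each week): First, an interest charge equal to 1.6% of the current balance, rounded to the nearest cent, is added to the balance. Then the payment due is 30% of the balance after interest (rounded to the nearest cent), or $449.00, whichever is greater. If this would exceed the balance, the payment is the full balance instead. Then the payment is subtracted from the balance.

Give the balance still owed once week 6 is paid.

$270.16

Week 1: $4,450.46 +$71.21 interest = $4,521.67; pay $1,356.50 → $3,165.17
Week 2: $3,165.17 +$50.64 interest = $3,215.81; pay $964.74 → $2,251.07
Week 3: $2,251.07 +$36.02 interest = $2,287.09; pay $686.13 → $1,600.96
Week 4: $1,600.96 +$25.62 interest = $1,626.58; pay $487.97 → $1,138.61
Week 5: $1,138.61 +$18.22 interest = $1,156.83; pay $449.00 → $707.83
Week 6: $707.83 +$11.33 interest = $719.16; pay $449.00 → $270.16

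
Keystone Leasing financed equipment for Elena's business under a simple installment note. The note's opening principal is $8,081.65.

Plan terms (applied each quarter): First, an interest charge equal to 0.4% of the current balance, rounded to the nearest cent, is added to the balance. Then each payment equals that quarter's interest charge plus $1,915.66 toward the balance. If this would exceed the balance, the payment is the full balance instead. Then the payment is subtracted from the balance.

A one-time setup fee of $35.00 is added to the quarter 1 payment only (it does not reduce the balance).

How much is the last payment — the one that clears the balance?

Quarter 1: opening $8,081.65; interest $32.33 → $8,113.98; payment $1,947.99 (+ $35.00 fee); balance $6,165.99
Quarter 2: opening $6,165.99; interest $24.66 → $6,190.65; payment $1,940.32; balance $4,250.33
Quarter 3: opening $4,250.33; interest $17.00 → $4,267.33; payment $1,932.66; balance $2,334.67
Quarter 4: opening $2,334.67; interest $9.34 → $2,344.01; payment $1,925.00; balance $419.01
Quarter 5: opening $419.01; interest $1.68 → $420.69; payment $420.69; balance $0.00

$420.69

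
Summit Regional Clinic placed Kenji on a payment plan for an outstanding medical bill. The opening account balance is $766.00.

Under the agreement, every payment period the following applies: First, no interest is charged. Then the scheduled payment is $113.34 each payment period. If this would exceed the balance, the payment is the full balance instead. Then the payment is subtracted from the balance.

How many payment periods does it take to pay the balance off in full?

7

Payment period 1: $766.00 − $113.34 → $652.66
Payment period 2: $652.66 − $113.34 → $539.32
Payment period 3: $539.32 − $113.34 → $425.98
Payment period 4: $425.98 − $113.34 → $312.64
Payment period 5: $312.64 − $113.34 → $199.30
Payment period 6: $199.30 − $113.34 → $85.96
Payment period 7: $85.96 − $85.96 → $0.00
Balance reaches $0.00 in payment period 7.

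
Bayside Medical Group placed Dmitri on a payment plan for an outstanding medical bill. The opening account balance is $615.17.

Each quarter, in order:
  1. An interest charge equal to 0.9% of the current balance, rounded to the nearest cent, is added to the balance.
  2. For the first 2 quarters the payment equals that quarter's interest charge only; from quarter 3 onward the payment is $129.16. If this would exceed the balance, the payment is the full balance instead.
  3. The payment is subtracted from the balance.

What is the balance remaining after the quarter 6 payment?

# | Opening | Interest | Payment | End bal
1 | $615.17 | $5.54 | $5.54 | $615.17
2 | $615.17 | $5.54 | $5.54 | $615.17
3 | $615.17 | $5.54 | $129.16 | $491.55
4 | $491.55 | $4.42 | $129.16 | $366.81
5 | $366.81 | $3.30 | $129.16 | $240.95
6 | $240.95 | $2.17 | $129.16 | $113.96

$113.96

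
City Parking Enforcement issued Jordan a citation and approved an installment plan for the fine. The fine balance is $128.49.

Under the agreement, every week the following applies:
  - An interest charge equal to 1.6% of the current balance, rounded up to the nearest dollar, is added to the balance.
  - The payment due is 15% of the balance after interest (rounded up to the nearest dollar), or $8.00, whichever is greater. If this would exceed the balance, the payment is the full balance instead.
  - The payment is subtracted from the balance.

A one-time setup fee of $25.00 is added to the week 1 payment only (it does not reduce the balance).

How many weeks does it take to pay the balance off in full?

14

# | Opening | Interest | Payment | Fee | End bal
1 | $128.49 | $3.00 | $20.00 | $25.00 | $111.49
2 | $111.49 | $2.00 | $18.00 | — | $95.49
3 | $95.49 | $2.00 | $15.00 | — | $82.49
4 | $82.49 | $2.00 | $13.00 | — | $71.49
5 | $71.49 | $2.00 | $12.00 | — | $61.49
6 | $61.49 | $1.00 | $10.00 | — | $52.49
7 | $52.49 | $1.00 | $9.00 | — | $44.49
8 | $44.49 | $1.00 | $8.00 | — | $37.49
9 | $37.49 | $1.00 | $8.00 | — | $30.49
10 | $30.49 | $1.00 | $8.00 | — | $23.49
11 | $23.49 | $1.00 | $8.00 | — | $16.49
12 | $16.49 | $1.00 | $8.00 | — | $9.49
13 | $9.49 | $1.00 | $8.00 | — | $2.49
14 | $2.49 | $1.00 | $3.49 | — | $0.00
Balance reaches $0.00 in week 14.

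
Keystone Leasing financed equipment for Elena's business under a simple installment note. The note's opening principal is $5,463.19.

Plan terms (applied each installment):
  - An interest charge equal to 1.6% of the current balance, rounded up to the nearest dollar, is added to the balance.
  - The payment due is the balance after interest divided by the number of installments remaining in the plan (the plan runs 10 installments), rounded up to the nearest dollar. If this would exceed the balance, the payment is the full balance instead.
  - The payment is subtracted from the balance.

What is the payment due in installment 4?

Installment 1: opening $5,463.19; interest $88.00 → $5,551.19; payment $556.00; balance $4,995.19
Installment 2: opening $4,995.19; interest $80.00 → $5,075.19; payment $564.00; balance $4,511.19
Installment 3: opening $4,511.19; interest $73.00 → $4,584.19; payment $574.00; balance $4,010.19
Installment 4: opening $4,010.19; interest $65.00 → $4,075.19; payment $583.00; balance $3,492.19

$583.00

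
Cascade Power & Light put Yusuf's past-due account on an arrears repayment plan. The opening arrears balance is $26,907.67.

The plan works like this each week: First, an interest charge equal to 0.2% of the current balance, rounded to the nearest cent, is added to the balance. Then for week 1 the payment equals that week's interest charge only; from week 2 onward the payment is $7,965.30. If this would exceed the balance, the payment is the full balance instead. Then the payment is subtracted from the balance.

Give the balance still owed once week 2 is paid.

$18,996.19

Week 1: opening $26,907.67; interest $53.82 → $26,961.49; payment $53.82; balance $26,907.67
Week 2: opening $26,907.67; interest $53.82 → $26,961.49; payment $7,965.30; balance $18,996.19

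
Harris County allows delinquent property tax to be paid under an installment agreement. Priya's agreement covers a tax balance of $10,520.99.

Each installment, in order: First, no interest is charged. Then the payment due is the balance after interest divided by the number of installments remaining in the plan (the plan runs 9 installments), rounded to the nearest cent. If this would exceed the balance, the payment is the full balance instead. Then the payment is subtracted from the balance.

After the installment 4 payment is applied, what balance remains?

Installment 1: opening $10,520.99; payment $1,169.00; balance $9,351.99
Installment 2: opening $9,351.99; payment $1,169.00; balance $8,182.99
Installment 3: opening $8,182.99; payment $1,169.00; balance $7,013.99
Installment 4: opening $7,013.99; payment $1,169.00; balance $5,844.99

$5,844.99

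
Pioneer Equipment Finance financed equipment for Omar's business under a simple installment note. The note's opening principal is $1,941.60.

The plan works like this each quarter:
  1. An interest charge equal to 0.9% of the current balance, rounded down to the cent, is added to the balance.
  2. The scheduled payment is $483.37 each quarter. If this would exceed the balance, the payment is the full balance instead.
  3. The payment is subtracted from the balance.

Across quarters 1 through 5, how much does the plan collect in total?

# | Opening | Interest | Payment | End bal
1 | $1,941.60 | $17.47 | $483.37 | $1,475.70
2 | $1,475.70 | $13.28 | $483.37 | $1,005.61
3 | $1,005.61 | $9.05 | $483.37 | $531.29
4 | $531.29 | $4.78 | $483.37 | $52.70
5 | $52.70 | $0.47 | $53.17 | $0.00
Total paid: $1,986.65

$1,986.65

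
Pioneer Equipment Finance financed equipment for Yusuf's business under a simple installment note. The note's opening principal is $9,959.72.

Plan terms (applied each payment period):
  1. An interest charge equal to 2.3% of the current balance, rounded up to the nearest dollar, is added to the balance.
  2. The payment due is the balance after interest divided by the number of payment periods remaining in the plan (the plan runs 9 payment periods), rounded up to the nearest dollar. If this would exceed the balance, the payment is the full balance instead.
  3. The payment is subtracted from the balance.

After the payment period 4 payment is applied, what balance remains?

$6,059.72

Payment period 1: $9,959.72 +$230.00 interest = $10,189.72; pay $1,133.00 → $9,056.72
Payment period 2: $9,056.72 +$209.00 interest = $9,265.72; pay $1,159.00 → $8,106.72
Payment period 3: $8,106.72 +$187.00 interest = $8,293.72; pay $1,185.00 → $7,108.72
Payment period 4: $7,108.72 +$164.00 interest = $7,272.72; pay $1,213.00 → $6,059.72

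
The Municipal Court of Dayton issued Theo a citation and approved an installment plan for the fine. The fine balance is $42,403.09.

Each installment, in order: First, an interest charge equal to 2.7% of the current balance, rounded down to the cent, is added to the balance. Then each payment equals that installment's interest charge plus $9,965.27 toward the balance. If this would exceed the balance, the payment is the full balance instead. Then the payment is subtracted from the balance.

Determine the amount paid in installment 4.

Installment 1: $42,403.09 +$1,144.88 interest = $43,547.97; pay $11,110.15 → $32,437.82
Installment 2: $32,437.82 +$875.82 interest = $33,313.64; pay $10,841.09 → $22,472.55
Installment 3: $22,472.55 +$606.75 interest = $23,079.30; pay $10,572.02 → $12,507.28
Installment 4: $12,507.28 +$337.69 interest = $12,844.97; pay $10,302.96 → $2,542.01

$10,302.96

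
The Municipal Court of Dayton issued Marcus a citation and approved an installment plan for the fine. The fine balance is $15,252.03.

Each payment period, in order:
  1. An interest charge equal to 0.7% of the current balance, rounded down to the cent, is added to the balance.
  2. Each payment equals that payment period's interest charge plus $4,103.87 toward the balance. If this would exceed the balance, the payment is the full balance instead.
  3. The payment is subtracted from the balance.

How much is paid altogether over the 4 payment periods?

Payment period 1: $15,252.03 +$106.76 interest = $15,358.79; pay $4,210.63 → $11,148.16
Payment period 2: $11,148.16 +$78.03 interest = $11,226.19; pay $4,181.90 → $7,044.29
Payment period 3: $7,044.29 +$49.31 interest = $7,093.60; pay $4,153.18 → $2,940.42
Payment period 4: $2,940.42 +$20.58 interest = $2,961.00; pay $2,961.00 → $0.00
Total paid: $15,506.71

$15,506.71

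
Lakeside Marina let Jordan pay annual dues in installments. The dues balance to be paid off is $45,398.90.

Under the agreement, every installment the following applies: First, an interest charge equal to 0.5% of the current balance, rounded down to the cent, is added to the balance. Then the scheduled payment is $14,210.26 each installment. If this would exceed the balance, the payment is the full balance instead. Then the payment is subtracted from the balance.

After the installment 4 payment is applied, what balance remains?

Installment 1: opening $45,398.90; interest $226.99 → $45,625.89; payment $14,210.26; balance $31,415.63
Installment 2: opening $31,415.63; interest $157.07 → $31,572.70; payment $14,210.26; balance $17,362.44
Installment 3: opening $17,362.44; interest $86.81 → $17,449.25; payment $14,210.26; balance $3,238.99
Installment 4: opening $3,238.99; interest $16.19 → $3,255.18; payment $3,255.18; balance $0.00

$0.00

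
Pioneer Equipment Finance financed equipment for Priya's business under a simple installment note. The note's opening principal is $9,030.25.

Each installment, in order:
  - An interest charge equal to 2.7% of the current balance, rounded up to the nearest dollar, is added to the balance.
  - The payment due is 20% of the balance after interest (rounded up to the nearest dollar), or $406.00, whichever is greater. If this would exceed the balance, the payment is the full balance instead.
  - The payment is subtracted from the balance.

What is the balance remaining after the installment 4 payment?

$4,114.25

Installment 1: opening $9,030.25; interest $244.00 → $9,274.25; payment $1,855.00; balance $7,419.25
Installment 2: opening $7,419.25; interest $201.00 → $7,620.25; payment $1,525.00; balance $6,095.25
Installment 3: opening $6,095.25; interest $165.00 → $6,260.25; payment $1,253.00; balance $5,007.25
Installment 4: opening $5,007.25; interest $136.00 → $5,143.25; payment $1,029.00; balance $4,114.25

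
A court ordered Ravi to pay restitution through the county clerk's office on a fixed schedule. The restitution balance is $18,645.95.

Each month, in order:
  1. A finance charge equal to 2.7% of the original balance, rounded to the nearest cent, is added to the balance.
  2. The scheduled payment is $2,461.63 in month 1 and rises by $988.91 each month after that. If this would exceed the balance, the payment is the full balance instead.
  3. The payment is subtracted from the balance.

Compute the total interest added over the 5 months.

$2,517.20

Month 1: $18,645.95 +$503.44 interest = $19,149.39; pay $2,461.63 → $16,687.76
Month 2: $16,687.76 +$503.44 interest = $17,191.20; pay $3,450.54 → $13,740.66
Month 3: $13,740.66 +$503.44 interest = $14,244.10; pay $4,439.45 → $9,804.65
Month 4: $9,804.65 +$503.44 interest = $10,308.09; pay $5,428.36 → $4,879.73
Month 5: $4,879.73 +$503.44 interest = $5,383.17; pay $5,383.17 → $0.00
Total interest: $503.44 + $503.44 + $503.44 + $503.44 + $503.44 = $2,517.20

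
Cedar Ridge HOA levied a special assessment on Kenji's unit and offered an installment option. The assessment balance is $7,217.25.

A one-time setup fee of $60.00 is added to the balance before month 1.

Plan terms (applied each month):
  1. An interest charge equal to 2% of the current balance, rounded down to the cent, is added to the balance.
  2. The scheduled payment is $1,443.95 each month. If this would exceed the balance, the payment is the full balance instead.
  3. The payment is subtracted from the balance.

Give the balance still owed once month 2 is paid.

Month 1: $7,277.25 +$145.54 interest = $7,422.79; pay $1,443.95 → $5,978.84
Month 2: $5,978.84 +$119.57 interest = $6,098.41; pay $1,443.95 → $4,654.46

$4,654.46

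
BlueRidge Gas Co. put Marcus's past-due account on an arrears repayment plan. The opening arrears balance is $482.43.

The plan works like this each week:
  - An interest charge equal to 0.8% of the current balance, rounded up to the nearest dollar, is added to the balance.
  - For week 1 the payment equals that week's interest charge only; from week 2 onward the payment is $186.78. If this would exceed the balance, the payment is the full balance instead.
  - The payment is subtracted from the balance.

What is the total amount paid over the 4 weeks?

Week 1: $482.43 +$4.00 interest = $486.43; pay $4.00 → $482.43
Week 2: $482.43 +$4.00 interest = $486.43; pay $186.78 → $299.65
Week 3: $299.65 +$3.00 interest = $302.65; pay $186.78 → $115.87
Week 4: $115.87 +$1.00 interest = $116.87; pay $116.87 → $0.00
Total paid: $494.43

$494.43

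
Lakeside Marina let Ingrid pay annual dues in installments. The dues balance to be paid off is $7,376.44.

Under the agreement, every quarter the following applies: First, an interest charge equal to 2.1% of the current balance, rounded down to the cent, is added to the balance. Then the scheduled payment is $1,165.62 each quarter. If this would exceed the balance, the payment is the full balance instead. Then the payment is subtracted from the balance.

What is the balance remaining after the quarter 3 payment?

$4,280.16

Quarter 1: $7,376.44 +$154.90 interest = $7,531.34; pay $1,165.62 → $6,365.72
Quarter 2: $6,365.72 +$133.68 interest = $6,499.40; pay $1,165.62 → $5,333.78
Quarter 3: $5,333.78 +$112.00 interest = $5,445.78; pay $1,165.62 → $4,280.16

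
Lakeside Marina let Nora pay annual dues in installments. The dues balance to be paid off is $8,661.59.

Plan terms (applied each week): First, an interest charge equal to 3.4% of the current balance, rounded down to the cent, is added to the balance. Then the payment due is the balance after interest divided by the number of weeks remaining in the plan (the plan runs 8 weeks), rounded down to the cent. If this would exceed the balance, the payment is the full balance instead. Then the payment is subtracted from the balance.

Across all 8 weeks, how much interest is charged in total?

Week 1: opening $8,661.59; interest $294.49 → $8,956.08; payment $1,119.51; balance $7,836.57
Week 2: opening $7,836.57; interest $266.44 → $8,103.01; payment $1,157.57; balance $6,945.44
Week 3: opening $6,945.44; interest $236.14 → $7,181.58; payment $1,196.93; balance $5,984.65
Week 4: opening $5,984.65; interest $203.47 → $6,188.12; payment $1,237.62; balance $4,950.50
Week 5: opening $4,950.50; interest $168.31 → $5,118.81; payment $1,279.70; balance $3,839.11
Week 6: opening $3,839.11; interest $130.52 → $3,969.63; payment $1,323.21; balance $2,646.42
Week 7: opening $2,646.42; interest $89.97 → $2,736.39; payment $1,368.19; balance $1,368.20
Week 8: opening $1,368.20; interest $46.51 → $1,414.71; payment $1,414.71; balance $0.00
Total interest: $294.49 + $266.44 + $236.14 + $203.47 + $168.31 + $130.52 + $89.97 + $46.51 = $1,435.85

$1,435.85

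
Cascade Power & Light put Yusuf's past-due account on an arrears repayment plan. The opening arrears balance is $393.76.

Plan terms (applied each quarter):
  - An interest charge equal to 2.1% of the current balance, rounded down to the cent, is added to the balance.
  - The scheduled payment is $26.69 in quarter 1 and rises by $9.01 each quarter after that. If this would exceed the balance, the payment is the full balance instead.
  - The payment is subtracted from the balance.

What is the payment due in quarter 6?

$71.74

Quarter 1: $393.76 +$8.26 interest = $402.02; pay $26.69 → $375.33
Quarter 2: $375.33 +$7.88 interest = $383.21; pay $35.70 → $347.51
Quarter 3: $347.51 +$7.29 interest = $354.80; pay $44.71 → $310.09
Quarter 4: $310.09 +$6.51 interest = $316.60; pay $53.72 → $262.88
Quarter 5: $262.88 +$5.52 interest = $268.40; pay $62.73 → $205.67
Quarter 6: $205.67 +$4.31 interest = $209.98; pay $71.74 → $138.24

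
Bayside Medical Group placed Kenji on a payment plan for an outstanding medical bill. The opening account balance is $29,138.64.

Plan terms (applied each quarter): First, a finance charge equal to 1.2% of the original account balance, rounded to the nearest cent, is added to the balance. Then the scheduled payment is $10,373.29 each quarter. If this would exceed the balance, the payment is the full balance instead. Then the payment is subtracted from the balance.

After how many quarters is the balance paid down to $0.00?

3

# | Opening | Interest | Payment | End bal
1 | $29,138.64 | $349.66 | $10,373.29 | $19,115.01
2 | $19,115.01 | $349.66 | $10,373.29 | $9,091.38
3 | $9,091.38 | $349.66 | $9,441.04 | $0.00
Balance reaches $0.00 in quarter 3.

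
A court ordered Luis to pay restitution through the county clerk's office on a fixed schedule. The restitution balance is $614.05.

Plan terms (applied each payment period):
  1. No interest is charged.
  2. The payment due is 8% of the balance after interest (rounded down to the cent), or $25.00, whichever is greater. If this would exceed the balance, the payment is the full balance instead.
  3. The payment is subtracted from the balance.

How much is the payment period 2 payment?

# | Opening | Payment | End bal
1 | $614.05 | $49.12 | $564.93
2 | $564.93 | $45.19 | $519.74

$45.19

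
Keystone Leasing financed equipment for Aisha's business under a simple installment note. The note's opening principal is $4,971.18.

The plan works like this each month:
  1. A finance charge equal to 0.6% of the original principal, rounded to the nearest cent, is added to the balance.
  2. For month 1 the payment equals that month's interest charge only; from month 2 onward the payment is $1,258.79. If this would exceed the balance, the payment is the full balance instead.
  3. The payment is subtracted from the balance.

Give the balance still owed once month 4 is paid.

Month 1: $4,971.18 +$29.83 interest = $5,001.01; pay $29.83 → $4,971.18
Month 2: $4,971.18 +$29.83 interest = $5,001.01; pay $1,258.79 → $3,742.22
Month 3: $3,742.22 +$29.83 interest = $3,772.05; pay $1,258.79 → $2,513.26
Month 4: $2,513.26 +$29.83 interest = $2,543.09; pay $1,258.79 → $1,284.30

$1,284.30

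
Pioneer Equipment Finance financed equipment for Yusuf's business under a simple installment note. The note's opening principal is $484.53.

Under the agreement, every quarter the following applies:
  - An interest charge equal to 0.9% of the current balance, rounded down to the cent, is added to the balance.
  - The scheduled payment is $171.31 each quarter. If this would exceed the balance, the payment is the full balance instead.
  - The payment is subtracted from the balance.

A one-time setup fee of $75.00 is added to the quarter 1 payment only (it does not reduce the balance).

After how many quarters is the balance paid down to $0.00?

# | Opening | Interest | Payment | Fee | End bal
1 | $484.53 | $4.36 | $171.31 | $75.00 | $317.58
2 | $317.58 | $2.85 | $171.31 | — | $149.12
3 | $149.12 | $1.34 | $150.46 | — | $0.00
Balance reaches $0.00 in quarter 3.

3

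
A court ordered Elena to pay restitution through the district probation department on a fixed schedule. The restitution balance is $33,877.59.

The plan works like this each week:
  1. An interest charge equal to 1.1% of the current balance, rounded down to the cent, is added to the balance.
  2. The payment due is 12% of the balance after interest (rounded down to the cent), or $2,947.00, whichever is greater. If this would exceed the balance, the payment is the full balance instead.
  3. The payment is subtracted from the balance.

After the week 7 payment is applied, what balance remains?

# | Opening | Interest | Payment | End bal
1 | $33,877.59 | $372.65 | $4,110.02 | $30,140.22
2 | $30,140.22 | $331.54 | $3,656.61 | $26,815.15
3 | $26,815.15 | $294.96 | $3,253.21 | $23,856.90
4 | $23,856.90 | $262.42 | $2,947.00 | $21,172.32
5 | $21,172.32 | $232.89 | $2,947.00 | $18,458.21
6 | $18,458.21 | $203.04 | $2,947.00 | $15,714.25
7 | $15,714.25 | $172.85 | $2,947.00 | $12,940.10

$12,940.10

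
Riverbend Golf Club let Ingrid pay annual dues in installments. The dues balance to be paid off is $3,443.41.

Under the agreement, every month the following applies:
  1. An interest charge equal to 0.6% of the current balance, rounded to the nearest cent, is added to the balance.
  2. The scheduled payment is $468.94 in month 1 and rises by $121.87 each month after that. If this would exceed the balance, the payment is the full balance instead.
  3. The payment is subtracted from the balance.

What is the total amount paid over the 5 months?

$3,512.31

# | Opening | Interest | Payment | End bal
1 | $3,443.41 | $20.66 | $468.94 | $2,995.13
2 | $2,995.13 | $17.97 | $590.81 | $2,422.29
3 | $2,422.29 | $14.53 | $712.68 | $1,724.14
4 | $1,724.14 | $10.34 | $834.55 | $899.93
5 | $899.93 | $5.40 | $905.33 | $0.00
Total paid: $3,512.31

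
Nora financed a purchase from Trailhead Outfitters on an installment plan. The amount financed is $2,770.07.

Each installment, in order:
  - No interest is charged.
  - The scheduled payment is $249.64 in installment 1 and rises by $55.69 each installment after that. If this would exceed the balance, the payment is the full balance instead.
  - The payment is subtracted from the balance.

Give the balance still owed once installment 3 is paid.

$1,854.08

Installment 1: opening $2,770.07; payment $249.64; balance $2,520.43
Installment 2: opening $2,520.43; payment $305.33; balance $2,215.10
Installment 3: opening $2,215.10; payment $361.02; balance $1,854.08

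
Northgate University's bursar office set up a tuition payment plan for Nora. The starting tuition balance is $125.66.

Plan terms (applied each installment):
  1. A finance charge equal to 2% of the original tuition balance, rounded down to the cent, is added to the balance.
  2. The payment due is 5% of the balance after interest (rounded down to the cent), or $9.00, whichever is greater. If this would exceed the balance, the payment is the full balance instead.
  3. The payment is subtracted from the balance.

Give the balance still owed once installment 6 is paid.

$86.72

Installment 1: opening $125.66; interest $2.51 → $128.17; payment $9.00; balance $119.17
Installment 2: opening $119.17; interest $2.51 → $121.68; payment $9.00; balance $112.68
Installment 3: opening $112.68; interest $2.51 → $115.19; payment $9.00; balance $106.19
Installment 4: opening $106.19; interest $2.51 → $108.70; payment $9.00; balance $99.70
Installment 5: opening $99.70; interest $2.51 → $102.21; payment $9.00; balance $93.21
Installment 6: opening $93.21; interest $2.51 → $95.72; payment $9.00; balance $86.72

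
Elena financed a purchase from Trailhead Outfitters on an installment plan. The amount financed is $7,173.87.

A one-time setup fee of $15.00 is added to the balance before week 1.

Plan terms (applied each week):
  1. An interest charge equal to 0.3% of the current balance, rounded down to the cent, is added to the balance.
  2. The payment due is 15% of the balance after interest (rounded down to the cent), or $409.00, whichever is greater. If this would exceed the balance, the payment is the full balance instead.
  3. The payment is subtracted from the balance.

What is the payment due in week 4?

$670.21

# | Opening | Interest | Payment | End bal
1 | $7,188.87 | $21.56 | $1,081.56 | $6,128.87
2 | $6,128.87 | $18.38 | $922.08 | $5,225.17
3 | $5,225.17 | $15.67 | $786.12 | $4,454.72
4 | $4,454.72 | $13.36 | $670.21 | $3,797.87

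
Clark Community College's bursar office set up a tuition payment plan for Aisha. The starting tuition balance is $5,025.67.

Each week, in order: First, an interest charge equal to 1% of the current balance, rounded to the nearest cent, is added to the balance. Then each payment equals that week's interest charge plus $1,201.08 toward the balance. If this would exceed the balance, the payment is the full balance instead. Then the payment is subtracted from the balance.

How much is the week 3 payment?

$1,227.32

# | Opening | Interest | Payment | End bal
1 | $5,025.67 | $50.26 | $1,251.34 | $3,824.59
2 | $3,824.59 | $38.25 | $1,239.33 | $2,623.51
3 | $2,623.51 | $26.24 | $1,227.32 | $1,422.43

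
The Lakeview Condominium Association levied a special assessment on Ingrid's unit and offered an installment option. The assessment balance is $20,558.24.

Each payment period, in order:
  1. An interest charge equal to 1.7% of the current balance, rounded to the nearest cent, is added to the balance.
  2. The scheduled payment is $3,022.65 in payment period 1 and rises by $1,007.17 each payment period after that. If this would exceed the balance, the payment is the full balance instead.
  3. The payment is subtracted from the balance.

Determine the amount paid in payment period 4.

Payment period 1: opening $20,558.24; interest $349.49 → $20,907.73; payment $3,022.65; balance $17,885.08
Payment period 2: opening $17,885.08; interest $304.05 → $18,189.13; payment $4,029.82; balance $14,159.31
Payment period 3: opening $14,159.31; interest $240.71 → $14,400.02; payment $5,036.99; balance $9,363.03
Payment period 4: opening $9,363.03; interest $159.17 → $9,522.20; payment $6,044.16; balance $3,478.04

$6,044.16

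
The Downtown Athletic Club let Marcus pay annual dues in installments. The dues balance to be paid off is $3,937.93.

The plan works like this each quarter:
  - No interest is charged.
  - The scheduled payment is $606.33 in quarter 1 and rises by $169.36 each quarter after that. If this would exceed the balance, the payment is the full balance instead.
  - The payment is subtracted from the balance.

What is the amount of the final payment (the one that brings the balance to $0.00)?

Quarter 1: $3,937.93 − $606.33 → $3,331.60
Quarter 2: $3,331.60 − $775.69 → $2,555.91
Quarter 3: $2,555.91 − $945.05 → $1,610.86
Quarter 4: $1,610.86 − $1,114.41 → $496.45
Quarter 5: $496.45 − $496.45 → $0.00

$496.45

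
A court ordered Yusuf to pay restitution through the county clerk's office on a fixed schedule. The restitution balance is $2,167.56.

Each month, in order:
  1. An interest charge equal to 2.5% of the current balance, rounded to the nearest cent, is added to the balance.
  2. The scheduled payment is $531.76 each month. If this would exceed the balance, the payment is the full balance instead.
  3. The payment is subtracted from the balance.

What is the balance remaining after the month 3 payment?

Month 1: $2,167.56 +$54.19 interest = $2,221.75; pay $531.76 → $1,689.99
Month 2: $1,689.99 +$42.25 interest = $1,732.24; pay $531.76 → $1,200.48
Month 3: $1,200.48 +$30.01 interest = $1,230.49; pay $531.76 → $698.73

$698.73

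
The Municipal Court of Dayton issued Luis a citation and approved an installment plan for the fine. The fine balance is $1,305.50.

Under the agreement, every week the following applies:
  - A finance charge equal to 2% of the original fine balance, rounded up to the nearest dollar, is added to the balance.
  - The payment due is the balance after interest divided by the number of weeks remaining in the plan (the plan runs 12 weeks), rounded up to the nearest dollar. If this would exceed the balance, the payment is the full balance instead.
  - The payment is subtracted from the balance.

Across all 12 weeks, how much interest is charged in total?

Week 1: $1,305.50 +$27.00 interest = $1,332.50; pay $112.00 → $1,220.50
Week 2: $1,220.50 +$27.00 interest = $1,247.50; pay $114.00 → $1,133.50
Week 3: $1,133.50 +$27.00 interest = $1,160.50; pay $117.00 → $1,043.50
Week 4: $1,043.50 +$27.00 interest = $1,070.50; pay $119.00 → $951.50
Week 5: $951.50 +$27.00 interest = $978.50; pay $123.00 → $855.50
Week 6: $855.50 +$27.00 interest = $882.50; pay $127.00 → $755.50
Week 7: $755.50 +$27.00 interest = $782.50; pay $131.00 → $651.50
Week 8: $651.50 +$27.00 interest = $678.50; pay $136.00 → $542.50
Week 9: $542.50 +$27.00 interest = $569.50; pay $143.00 → $426.50
Week 10: $426.50 +$27.00 interest = $453.50; pay $152.00 → $301.50
Week 11: $301.50 +$27.00 interest = $328.50; pay $165.00 → $163.50
Week 12: $163.50 +$27.00 interest = $190.50; pay $190.50 → $0.00
Total interest: $27.00 + $27.00 + $27.00 + $27.00 + $27.00 + $27.00 + $27.00 + $27.00 + $27.00 + $27.00 + $27.00 + $27.00 = $324.00

$324.00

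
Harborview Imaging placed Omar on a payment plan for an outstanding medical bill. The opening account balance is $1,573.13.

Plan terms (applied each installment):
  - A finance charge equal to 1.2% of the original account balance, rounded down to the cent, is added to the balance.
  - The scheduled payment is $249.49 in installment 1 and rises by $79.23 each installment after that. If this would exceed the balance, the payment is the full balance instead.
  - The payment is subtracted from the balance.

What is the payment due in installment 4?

Installment 1: $1,573.13 +$18.87 interest = $1,592.00; pay $249.49 → $1,342.51
Installment 2: $1,342.51 +$18.87 interest = $1,361.38; pay $328.72 → $1,032.66
Installment 3: $1,032.66 +$18.87 interest = $1,051.53; pay $407.95 → $643.58
Installment 4: $643.58 +$18.87 interest = $662.45; pay $487.18 → $175.27

$487.18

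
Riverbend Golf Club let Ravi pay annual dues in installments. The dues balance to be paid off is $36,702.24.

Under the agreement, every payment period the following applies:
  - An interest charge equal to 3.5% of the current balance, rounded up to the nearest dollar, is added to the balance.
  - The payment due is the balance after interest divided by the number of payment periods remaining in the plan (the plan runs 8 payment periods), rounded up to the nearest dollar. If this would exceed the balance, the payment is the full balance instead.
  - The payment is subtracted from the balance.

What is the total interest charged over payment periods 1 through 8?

$6,284.00

Payment period 1: opening $36,702.24; interest $1,285.00 → $37,987.24; payment $4,749.00; balance $33,238.24
Payment period 2: opening $33,238.24; interest $1,164.00 → $34,402.24; payment $4,915.00; balance $29,487.24
Payment period 3: opening $29,487.24; interest $1,033.00 → $30,520.24; payment $5,087.00; balance $25,433.24
Payment period 4: opening $25,433.24; interest $891.00 → $26,324.24; payment $5,265.00; balance $21,059.24
Payment period 5: opening $21,059.24; interest $738.00 → $21,797.24; payment $5,450.00; balance $16,347.24
Payment period 6: opening $16,347.24; interest $573.00 → $16,920.24; payment $5,641.00; balance $11,279.24
Payment period 7: opening $11,279.24; interest $395.00 → $11,674.24; payment $5,838.00; balance $5,836.24
Payment period 8: opening $5,836.24; interest $205.00 → $6,041.24; payment $6,041.24; balance $0.00
Total interest: $1,285.00 + $1,164.00 + $1,033.00 + $891.00 + $738.00 + $573.00 + $395.00 + $205.00 = $6,284.00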